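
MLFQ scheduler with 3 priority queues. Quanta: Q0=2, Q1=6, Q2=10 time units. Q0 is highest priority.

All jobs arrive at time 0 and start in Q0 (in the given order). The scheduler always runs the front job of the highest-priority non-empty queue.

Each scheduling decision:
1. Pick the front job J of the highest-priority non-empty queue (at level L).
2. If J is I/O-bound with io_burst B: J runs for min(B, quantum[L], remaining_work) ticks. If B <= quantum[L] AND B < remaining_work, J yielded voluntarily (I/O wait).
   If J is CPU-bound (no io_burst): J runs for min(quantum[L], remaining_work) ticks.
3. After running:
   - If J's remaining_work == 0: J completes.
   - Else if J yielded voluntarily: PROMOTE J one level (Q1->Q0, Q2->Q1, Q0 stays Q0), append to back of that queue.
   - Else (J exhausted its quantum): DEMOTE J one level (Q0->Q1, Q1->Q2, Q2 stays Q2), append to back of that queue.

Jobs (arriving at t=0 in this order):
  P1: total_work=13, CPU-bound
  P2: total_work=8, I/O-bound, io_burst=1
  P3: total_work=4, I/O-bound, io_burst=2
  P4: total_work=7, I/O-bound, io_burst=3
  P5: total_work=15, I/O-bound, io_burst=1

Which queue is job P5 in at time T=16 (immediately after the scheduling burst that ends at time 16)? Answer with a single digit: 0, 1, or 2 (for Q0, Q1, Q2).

t=0-2: P1@Q0 runs 2, rem=11, quantum used, demote→Q1. Q0=[P2,P3,P4,P5] Q1=[P1] Q2=[]
t=2-3: P2@Q0 runs 1, rem=7, I/O yield, promote→Q0. Q0=[P3,P4,P5,P2] Q1=[P1] Q2=[]
t=3-5: P3@Q0 runs 2, rem=2, I/O yield, promote→Q0. Q0=[P4,P5,P2,P3] Q1=[P1] Q2=[]
t=5-7: P4@Q0 runs 2, rem=5, quantum used, demote→Q1. Q0=[P5,P2,P3] Q1=[P1,P4] Q2=[]
t=7-8: P5@Q0 runs 1, rem=14, I/O yield, promote→Q0. Q0=[P2,P3,P5] Q1=[P1,P4] Q2=[]
t=8-9: P2@Q0 runs 1, rem=6, I/O yield, promote→Q0. Q0=[P3,P5,P2] Q1=[P1,P4] Q2=[]
t=9-11: P3@Q0 runs 2, rem=0, completes. Q0=[P5,P2] Q1=[P1,P4] Q2=[]
t=11-12: P5@Q0 runs 1, rem=13, I/O yield, promote→Q0. Q0=[P2,P5] Q1=[P1,P4] Q2=[]
t=12-13: P2@Q0 runs 1, rem=5, I/O yield, promote→Q0. Q0=[P5,P2] Q1=[P1,P4] Q2=[]
t=13-14: P5@Q0 runs 1, rem=12, I/O yield, promote→Q0. Q0=[P2,P5] Q1=[P1,P4] Q2=[]
t=14-15: P2@Q0 runs 1, rem=4, I/O yield, promote→Q0. Q0=[P5,P2] Q1=[P1,P4] Q2=[]
t=15-16: P5@Q0 runs 1, rem=11, I/O yield, promote→Q0. Q0=[P2,P5] Q1=[P1,P4] Q2=[]
t=16-17: P2@Q0 runs 1, rem=3, I/O yield, promote→Q0. Q0=[P5,P2] Q1=[P1,P4] Q2=[]
t=17-18: P5@Q0 runs 1, rem=10, I/O yield, promote→Q0. Q0=[P2,P5] Q1=[P1,P4] Q2=[]
t=18-19: P2@Q0 runs 1, rem=2, I/O yield, promote→Q0. Q0=[P5,P2] Q1=[P1,P4] Q2=[]
t=19-20: P5@Q0 runs 1, rem=9, I/O yield, promote→Q0. Q0=[P2,P5] Q1=[P1,P4] Q2=[]
t=20-21: P2@Q0 runs 1, rem=1, I/O yield, promote→Q0. Q0=[P5,P2] Q1=[P1,P4] Q2=[]
t=21-22: P5@Q0 runs 1, rem=8, I/O yield, promote→Q0. Q0=[P2,P5] Q1=[P1,P4] Q2=[]
t=22-23: P2@Q0 runs 1, rem=0, completes. Q0=[P5] Q1=[P1,P4] Q2=[]
t=23-24: P5@Q0 runs 1, rem=7, I/O yield, promote→Q0. Q0=[P5] Q1=[P1,P4] Q2=[]
t=24-25: P5@Q0 runs 1, rem=6, I/O yield, promote→Q0. Q0=[P5] Q1=[P1,P4] Q2=[]
t=25-26: P5@Q0 runs 1, rem=5, I/O yield, promote→Q0. Q0=[P5] Q1=[P1,P4] Q2=[]
t=26-27: P5@Q0 runs 1, rem=4, I/O yield, promote→Q0. Q0=[P5] Q1=[P1,P4] Q2=[]
t=27-28: P5@Q0 runs 1, rem=3, I/O yield, promote→Q0. Q0=[P5] Q1=[P1,P4] Q2=[]
t=28-29: P5@Q0 runs 1, rem=2, I/O yield, promote→Q0. Q0=[P5] Q1=[P1,P4] Q2=[]
t=29-30: P5@Q0 runs 1, rem=1, I/O yield, promote→Q0. Q0=[P5] Q1=[P1,P4] Q2=[]
t=30-31: P5@Q0 runs 1, rem=0, completes. Q0=[] Q1=[P1,P4] Q2=[]
t=31-37: P1@Q1 runs 6, rem=5, quantum used, demote→Q2. Q0=[] Q1=[P4] Q2=[P1]
t=37-40: P4@Q1 runs 3, rem=2, I/O yield, promote→Q0. Q0=[P4] Q1=[] Q2=[P1]
t=40-42: P4@Q0 runs 2, rem=0, completes. Q0=[] Q1=[] Q2=[P1]
t=42-47: P1@Q2 runs 5, rem=0, completes. Q0=[] Q1=[] Q2=[]

Answer: 0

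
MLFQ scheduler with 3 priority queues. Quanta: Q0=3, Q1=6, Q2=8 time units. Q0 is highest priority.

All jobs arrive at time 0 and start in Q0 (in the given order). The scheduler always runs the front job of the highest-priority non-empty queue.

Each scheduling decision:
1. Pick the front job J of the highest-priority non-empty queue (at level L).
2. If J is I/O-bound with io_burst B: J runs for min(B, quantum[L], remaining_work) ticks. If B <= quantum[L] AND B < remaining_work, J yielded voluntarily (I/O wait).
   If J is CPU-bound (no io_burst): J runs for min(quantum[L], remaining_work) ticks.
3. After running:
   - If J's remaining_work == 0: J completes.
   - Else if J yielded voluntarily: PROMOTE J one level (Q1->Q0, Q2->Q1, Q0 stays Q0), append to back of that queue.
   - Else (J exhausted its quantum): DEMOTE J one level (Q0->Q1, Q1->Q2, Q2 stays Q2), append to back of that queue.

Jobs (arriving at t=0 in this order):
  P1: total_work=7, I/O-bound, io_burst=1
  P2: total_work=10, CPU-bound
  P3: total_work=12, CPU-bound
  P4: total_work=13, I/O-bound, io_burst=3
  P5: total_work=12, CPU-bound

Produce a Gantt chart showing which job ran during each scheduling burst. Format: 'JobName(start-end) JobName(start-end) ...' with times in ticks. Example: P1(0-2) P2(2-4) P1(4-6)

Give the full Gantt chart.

Answer: P1(0-1) P2(1-4) P3(4-7) P4(7-10) P5(10-13) P1(13-14) P4(14-17) P1(17-18) P4(18-21) P1(21-22) P4(22-25) P1(25-26) P4(26-27) P1(27-28) P1(28-29) P2(29-35) P3(35-41) P5(41-47) P2(47-48) P3(48-51) P5(51-54)

Derivation:
t=0-1: P1@Q0 runs 1, rem=6, I/O yield, promote→Q0. Q0=[P2,P3,P4,P5,P1] Q1=[] Q2=[]
t=1-4: P2@Q0 runs 3, rem=7, quantum used, demote→Q1. Q0=[P3,P4,P5,P1] Q1=[P2] Q2=[]
t=4-7: P3@Q0 runs 3, rem=9, quantum used, demote→Q1. Q0=[P4,P5,P1] Q1=[P2,P3] Q2=[]
t=7-10: P4@Q0 runs 3, rem=10, I/O yield, promote→Q0. Q0=[P5,P1,P4] Q1=[P2,P3] Q2=[]
t=10-13: P5@Q0 runs 3, rem=9, quantum used, demote→Q1. Q0=[P1,P4] Q1=[P2,P3,P5] Q2=[]
t=13-14: P1@Q0 runs 1, rem=5, I/O yield, promote→Q0. Q0=[P4,P1] Q1=[P2,P3,P5] Q2=[]
t=14-17: P4@Q0 runs 3, rem=7, I/O yield, promote→Q0. Q0=[P1,P4] Q1=[P2,P3,P5] Q2=[]
t=17-18: P1@Q0 runs 1, rem=4, I/O yield, promote→Q0. Q0=[P4,P1] Q1=[P2,P3,P5] Q2=[]
t=18-21: P4@Q0 runs 3, rem=4, I/O yield, promote→Q0. Q0=[P1,P4] Q1=[P2,P3,P5] Q2=[]
t=21-22: P1@Q0 runs 1, rem=3, I/O yield, promote→Q0. Q0=[P4,P1] Q1=[P2,P3,P5] Q2=[]
t=22-25: P4@Q0 runs 3, rem=1, I/O yield, promote→Q0. Q0=[P1,P4] Q1=[P2,P3,P5] Q2=[]
t=25-26: P1@Q0 runs 1, rem=2, I/O yield, promote→Q0. Q0=[P4,P1] Q1=[P2,P3,P5] Q2=[]
t=26-27: P4@Q0 runs 1, rem=0, completes. Q0=[P1] Q1=[P2,P3,P5] Q2=[]
t=27-28: P1@Q0 runs 1, rem=1, I/O yield, promote→Q0. Q0=[P1] Q1=[P2,P3,P5] Q2=[]
t=28-29: P1@Q0 runs 1, rem=0, completes. Q0=[] Q1=[P2,P3,P5] Q2=[]
t=29-35: P2@Q1 runs 6, rem=1, quantum used, demote→Q2. Q0=[] Q1=[P3,P5] Q2=[P2]
t=35-41: P3@Q1 runs 6, rem=3, quantum used, demote→Q2. Q0=[] Q1=[P5] Q2=[P2,P3]
t=41-47: P5@Q1 runs 6, rem=3, quantum used, demote→Q2. Q0=[] Q1=[] Q2=[P2,P3,P5]
t=47-48: P2@Q2 runs 1, rem=0, completes. Q0=[] Q1=[] Q2=[P3,P5]
t=48-51: P3@Q2 runs 3, rem=0, completes. Q0=[] Q1=[] Q2=[P5]
t=51-54: P5@Q2 runs 3, rem=0, completes. Q0=[] Q1=[] Q2=[]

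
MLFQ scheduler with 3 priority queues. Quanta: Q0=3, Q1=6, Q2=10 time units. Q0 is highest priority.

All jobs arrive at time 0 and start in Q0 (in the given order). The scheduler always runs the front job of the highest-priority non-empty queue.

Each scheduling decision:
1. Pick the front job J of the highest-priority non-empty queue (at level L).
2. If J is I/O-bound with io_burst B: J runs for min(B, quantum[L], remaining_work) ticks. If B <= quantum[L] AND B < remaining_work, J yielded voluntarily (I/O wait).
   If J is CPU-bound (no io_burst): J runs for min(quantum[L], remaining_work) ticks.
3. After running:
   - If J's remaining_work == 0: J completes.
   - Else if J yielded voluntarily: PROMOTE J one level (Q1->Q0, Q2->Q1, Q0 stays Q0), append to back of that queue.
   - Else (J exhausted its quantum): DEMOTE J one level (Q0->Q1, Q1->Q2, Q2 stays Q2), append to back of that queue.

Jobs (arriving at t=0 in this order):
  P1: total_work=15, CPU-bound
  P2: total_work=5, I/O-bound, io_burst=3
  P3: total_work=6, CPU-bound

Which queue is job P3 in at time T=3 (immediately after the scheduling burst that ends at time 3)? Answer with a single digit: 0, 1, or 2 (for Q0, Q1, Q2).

t=0-3: P1@Q0 runs 3, rem=12, quantum used, demote→Q1. Q0=[P2,P3] Q1=[P1] Q2=[]
t=3-6: P2@Q0 runs 3, rem=2, I/O yield, promote→Q0. Q0=[P3,P2] Q1=[P1] Q2=[]
t=6-9: P3@Q0 runs 3, rem=3, quantum used, demote→Q1. Q0=[P2] Q1=[P1,P3] Q2=[]
t=9-11: P2@Q0 runs 2, rem=0, completes. Q0=[] Q1=[P1,P3] Q2=[]
t=11-17: P1@Q1 runs 6, rem=6, quantum used, demote→Q2. Q0=[] Q1=[P3] Q2=[P1]
t=17-20: P3@Q1 runs 3, rem=0, completes. Q0=[] Q1=[] Q2=[P1]
t=20-26: P1@Q2 runs 6, rem=0, completes. Q0=[] Q1=[] Q2=[]

Answer: 0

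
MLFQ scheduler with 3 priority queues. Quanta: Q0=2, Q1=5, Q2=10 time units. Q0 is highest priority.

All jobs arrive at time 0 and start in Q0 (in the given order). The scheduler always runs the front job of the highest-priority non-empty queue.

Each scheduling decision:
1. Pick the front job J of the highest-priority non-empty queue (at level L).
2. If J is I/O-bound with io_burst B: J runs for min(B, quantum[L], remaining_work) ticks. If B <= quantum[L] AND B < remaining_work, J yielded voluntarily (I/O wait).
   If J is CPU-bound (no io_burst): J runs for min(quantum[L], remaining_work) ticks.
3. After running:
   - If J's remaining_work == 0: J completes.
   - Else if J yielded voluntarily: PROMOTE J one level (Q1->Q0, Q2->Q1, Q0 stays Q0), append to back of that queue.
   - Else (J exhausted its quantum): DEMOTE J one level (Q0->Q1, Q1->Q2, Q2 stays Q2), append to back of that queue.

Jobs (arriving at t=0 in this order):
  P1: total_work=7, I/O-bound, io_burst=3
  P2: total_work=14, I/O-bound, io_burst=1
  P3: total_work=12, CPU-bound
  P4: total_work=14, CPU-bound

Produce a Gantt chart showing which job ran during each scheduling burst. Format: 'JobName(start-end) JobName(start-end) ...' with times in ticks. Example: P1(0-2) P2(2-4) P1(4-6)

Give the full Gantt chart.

t=0-2: P1@Q0 runs 2, rem=5, quantum used, demote→Q1. Q0=[P2,P3,P4] Q1=[P1] Q2=[]
t=2-3: P2@Q0 runs 1, rem=13, I/O yield, promote→Q0. Q0=[P3,P4,P2] Q1=[P1] Q2=[]
t=3-5: P3@Q0 runs 2, rem=10, quantum used, demote→Q1. Q0=[P4,P2] Q1=[P1,P3] Q2=[]
t=5-7: P4@Q0 runs 2, rem=12, quantum used, demote→Q1. Q0=[P2] Q1=[P1,P3,P4] Q2=[]
t=7-8: P2@Q0 runs 1, rem=12, I/O yield, promote→Q0. Q0=[P2] Q1=[P1,P3,P4] Q2=[]
t=8-9: P2@Q0 runs 1, rem=11, I/O yield, promote→Q0. Q0=[P2] Q1=[P1,P3,P4] Q2=[]
t=9-10: P2@Q0 runs 1, rem=10, I/O yield, promote→Q0. Q0=[P2] Q1=[P1,P3,P4] Q2=[]
t=10-11: P2@Q0 runs 1, rem=9, I/O yield, promote→Q0. Q0=[P2] Q1=[P1,P3,P4] Q2=[]
t=11-12: P2@Q0 runs 1, rem=8, I/O yield, promote→Q0. Q0=[P2] Q1=[P1,P3,P4] Q2=[]
t=12-13: P2@Q0 runs 1, rem=7, I/O yield, promote→Q0. Q0=[P2] Q1=[P1,P3,P4] Q2=[]
t=13-14: P2@Q0 runs 1, rem=6, I/O yield, promote→Q0. Q0=[P2] Q1=[P1,P3,P4] Q2=[]
t=14-15: P2@Q0 runs 1, rem=5, I/O yield, promote→Q0. Q0=[P2] Q1=[P1,P3,P4] Q2=[]
t=15-16: P2@Q0 runs 1, rem=4, I/O yield, promote→Q0. Q0=[P2] Q1=[P1,P3,P4] Q2=[]
t=16-17: P2@Q0 runs 1, rem=3, I/O yield, promote→Q0. Q0=[P2] Q1=[P1,P3,P4] Q2=[]
t=17-18: P2@Q0 runs 1, rem=2, I/O yield, promote→Q0. Q0=[P2] Q1=[P1,P3,P4] Q2=[]
t=18-19: P2@Q0 runs 1, rem=1, I/O yield, promote→Q0. Q0=[P2] Q1=[P1,P3,P4] Q2=[]
t=19-20: P2@Q0 runs 1, rem=0, completes. Q0=[] Q1=[P1,P3,P4] Q2=[]
t=20-23: P1@Q1 runs 3, rem=2, I/O yield, promote→Q0. Q0=[P1] Q1=[P3,P4] Q2=[]
t=23-25: P1@Q0 runs 2, rem=0, completes. Q0=[] Q1=[P3,P4] Q2=[]
t=25-30: P3@Q1 runs 5, rem=5, quantum used, demote→Q2. Q0=[] Q1=[P4] Q2=[P3]
t=30-35: P4@Q1 runs 5, rem=7, quantum used, demote→Q2. Q0=[] Q1=[] Q2=[P3,P4]
t=35-40: P3@Q2 runs 5, rem=0, completes. Q0=[] Q1=[] Q2=[P4]
t=40-47: P4@Q2 runs 7, rem=0, completes. Q0=[] Q1=[] Q2=[]

Answer: P1(0-2) P2(2-3) P3(3-5) P4(5-7) P2(7-8) P2(8-9) P2(9-10) P2(10-11) P2(11-12) P2(12-13) P2(13-14) P2(14-15) P2(15-16) P2(16-17) P2(17-18) P2(18-19) P2(19-20) P1(20-23) P1(23-25) P3(25-30) P4(30-35) P3(35-40) P4(40-47)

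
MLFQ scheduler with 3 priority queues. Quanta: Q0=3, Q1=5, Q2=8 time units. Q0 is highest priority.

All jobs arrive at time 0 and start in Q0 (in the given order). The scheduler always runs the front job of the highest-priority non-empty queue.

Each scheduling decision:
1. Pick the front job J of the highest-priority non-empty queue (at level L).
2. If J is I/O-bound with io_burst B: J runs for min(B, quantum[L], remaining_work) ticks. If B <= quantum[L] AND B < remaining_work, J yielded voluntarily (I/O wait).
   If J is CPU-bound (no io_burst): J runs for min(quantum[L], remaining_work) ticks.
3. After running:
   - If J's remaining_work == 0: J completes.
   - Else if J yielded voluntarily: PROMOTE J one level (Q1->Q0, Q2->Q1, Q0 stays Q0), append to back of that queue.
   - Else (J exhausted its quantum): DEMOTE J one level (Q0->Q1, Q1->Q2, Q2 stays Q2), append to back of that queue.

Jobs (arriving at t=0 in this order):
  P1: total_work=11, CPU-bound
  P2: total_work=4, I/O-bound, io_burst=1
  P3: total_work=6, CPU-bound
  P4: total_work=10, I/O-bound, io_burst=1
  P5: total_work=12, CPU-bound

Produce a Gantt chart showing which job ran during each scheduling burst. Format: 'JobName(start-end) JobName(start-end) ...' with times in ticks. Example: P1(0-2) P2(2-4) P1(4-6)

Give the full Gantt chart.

t=0-3: P1@Q0 runs 3, rem=8, quantum used, demote→Q1. Q0=[P2,P3,P4,P5] Q1=[P1] Q2=[]
t=3-4: P2@Q0 runs 1, rem=3, I/O yield, promote→Q0. Q0=[P3,P4,P5,P2] Q1=[P1] Q2=[]
t=4-7: P3@Q0 runs 3, rem=3, quantum used, demote→Q1. Q0=[P4,P5,P2] Q1=[P1,P3] Q2=[]
t=7-8: P4@Q0 runs 1, rem=9, I/O yield, promote→Q0. Q0=[P5,P2,P4] Q1=[P1,P3] Q2=[]
t=8-11: P5@Q0 runs 3, rem=9, quantum used, demote→Q1. Q0=[P2,P4] Q1=[P1,P3,P5] Q2=[]
t=11-12: P2@Q0 runs 1, rem=2, I/O yield, promote→Q0. Q0=[P4,P2] Q1=[P1,P3,P5] Q2=[]
t=12-13: P4@Q0 runs 1, rem=8, I/O yield, promote→Q0. Q0=[P2,P4] Q1=[P1,P3,P5] Q2=[]
t=13-14: P2@Q0 runs 1, rem=1, I/O yield, promote→Q0. Q0=[P4,P2] Q1=[P1,P3,P5] Q2=[]
t=14-15: P4@Q0 runs 1, rem=7, I/O yield, promote→Q0. Q0=[P2,P4] Q1=[P1,P3,P5] Q2=[]
t=15-16: P2@Q0 runs 1, rem=0, completes. Q0=[P4] Q1=[P1,P3,P5] Q2=[]
t=16-17: P4@Q0 runs 1, rem=6, I/O yield, promote→Q0. Q0=[P4] Q1=[P1,P3,P5] Q2=[]
t=17-18: P4@Q0 runs 1, rem=5, I/O yield, promote→Q0. Q0=[P4] Q1=[P1,P3,P5] Q2=[]
t=18-19: P4@Q0 runs 1, rem=4, I/O yield, promote→Q0. Q0=[P4] Q1=[P1,P3,P5] Q2=[]
t=19-20: P4@Q0 runs 1, rem=3, I/O yield, promote→Q0. Q0=[P4] Q1=[P1,P3,P5] Q2=[]
t=20-21: P4@Q0 runs 1, rem=2, I/O yield, promote→Q0. Q0=[P4] Q1=[P1,P3,P5] Q2=[]
t=21-22: P4@Q0 runs 1, rem=1, I/O yield, promote→Q0. Q0=[P4] Q1=[P1,P3,P5] Q2=[]
t=22-23: P4@Q0 runs 1, rem=0, completes. Q0=[] Q1=[P1,P3,P5] Q2=[]
t=23-28: P1@Q1 runs 5, rem=3, quantum used, demote→Q2. Q0=[] Q1=[P3,P5] Q2=[P1]
t=28-31: P3@Q1 runs 3, rem=0, completes. Q0=[] Q1=[P5] Q2=[P1]
t=31-36: P5@Q1 runs 5, rem=4, quantum used, demote→Q2. Q0=[] Q1=[] Q2=[P1,P5]
t=36-39: P1@Q2 runs 3, rem=0, completes. Q0=[] Q1=[] Q2=[P5]
t=39-43: P5@Q2 runs 4, rem=0, completes. Q0=[] Q1=[] Q2=[]

Answer: P1(0-3) P2(3-4) P3(4-7) P4(7-8) P5(8-11) P2(11-12) P4(12-13) P2(13-14) P4(14-15) P2(15-16) P4(16-17) P4(17-18) P4(18-19) P4(19-20) P4(20-21) P4(21-22) P4(22-23) P1(23-28) P3(28-31) P5(31-36) P1(36-39) P5(39-43)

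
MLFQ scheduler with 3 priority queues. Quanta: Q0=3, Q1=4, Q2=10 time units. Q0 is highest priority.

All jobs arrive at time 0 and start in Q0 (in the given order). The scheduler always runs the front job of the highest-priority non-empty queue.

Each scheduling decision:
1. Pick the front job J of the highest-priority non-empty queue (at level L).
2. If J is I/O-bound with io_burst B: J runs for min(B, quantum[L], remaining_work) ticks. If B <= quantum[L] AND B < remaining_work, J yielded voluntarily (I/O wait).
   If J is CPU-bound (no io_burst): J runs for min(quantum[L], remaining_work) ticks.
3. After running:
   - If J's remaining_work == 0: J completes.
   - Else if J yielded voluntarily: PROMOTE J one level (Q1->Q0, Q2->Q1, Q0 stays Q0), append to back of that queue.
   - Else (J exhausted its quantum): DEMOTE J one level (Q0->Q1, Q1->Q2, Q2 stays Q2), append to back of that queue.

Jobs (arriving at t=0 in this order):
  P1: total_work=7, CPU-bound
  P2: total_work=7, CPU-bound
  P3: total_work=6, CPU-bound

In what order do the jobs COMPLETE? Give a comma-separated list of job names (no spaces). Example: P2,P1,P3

Answer: P1,P2,P3

Derivation:
t=0-3: P1@Q0 runs 3, rem=4, quantum used, demote→Q1. Q0=[P2,P3] Q1=[P1] Q2=[]
t=3-6: P2@Q0 runs 3, rem=4, quantum used, demote→Q1. Q0=[P3] Q1=[P1,P2] Q2=[]
t=6-9: P3@Q0 runs 3, rem=3, quantum used, demote→Q1. Q0=[] Q1=[P1,P2,P3] Q2=[]
t=9-13: P1@Q1 runs 4, rem=0, completes. Q0=[] Q1=[P2,P3] Q2=[]
t=13-17: P2@Q1 runs 4, rem=0, completes. Q0=[] Q1=[P3] Q2=[]
t=17-20: P3@Q1 runs 3, rem=0, completes. Q0=[] Q1=[] Q2=[]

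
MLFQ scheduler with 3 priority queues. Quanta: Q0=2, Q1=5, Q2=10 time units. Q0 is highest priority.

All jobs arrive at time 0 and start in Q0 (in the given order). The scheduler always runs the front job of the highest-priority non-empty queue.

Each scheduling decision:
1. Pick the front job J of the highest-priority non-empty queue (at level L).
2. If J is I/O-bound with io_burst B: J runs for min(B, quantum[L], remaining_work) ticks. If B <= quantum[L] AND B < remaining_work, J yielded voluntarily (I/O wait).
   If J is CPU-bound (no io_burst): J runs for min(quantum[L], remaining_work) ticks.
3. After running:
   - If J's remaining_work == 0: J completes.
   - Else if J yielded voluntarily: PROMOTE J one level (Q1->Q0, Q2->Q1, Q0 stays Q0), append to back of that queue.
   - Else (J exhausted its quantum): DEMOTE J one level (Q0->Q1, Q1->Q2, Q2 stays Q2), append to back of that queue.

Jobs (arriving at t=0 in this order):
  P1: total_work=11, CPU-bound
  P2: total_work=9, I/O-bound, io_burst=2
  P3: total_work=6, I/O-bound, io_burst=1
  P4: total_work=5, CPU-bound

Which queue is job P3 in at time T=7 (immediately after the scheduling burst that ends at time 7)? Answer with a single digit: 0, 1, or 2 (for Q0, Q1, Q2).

t=0-2: P1@Q0 runs 2, rem=9, quantum used, demote→Q1. Q0=[P2,P3,P4] Q1=[P1] Q2=[]
t=2-4: P2@Q0 runs 2, rem=7, I/O yield, promote→Q0. Q0=[P3,P4,P2] Q1=[P1] Q2=[]
t=4-5: P3@Q0 runs 1, rem=5, I/O yield, promote→Q0. Q0=[P4,P2,P3] Q1=[P1] Q2=[]
t=5-7: P4@Q0 runs 2, rem=3, quantum used, demote→Q1. Q0=[P2,P3] Q1=[P1,P4] Q2=[]
t=7-9: P2@Q0 runs 2, rem=5, I/O yield, promote→Q0. Q0=[P3,P2] Q1=[P1,P4] Q2=[]
t=9-10: P3@Q0 runs 1, rem=4, I/O yield, promote→Q0. Q0=[P2,P3] Q1=[P1,P4] Q2=[]
t=10-12: P2@Q0 runs 2, rem=3, I/O yield, promote→Q0. Q0=[P3,P2] Q1=[P1,P4] Q2=[]
t=12-13: P3@Q0 runs 1, rem=3, I/O yield, promote→Q0. Q0=[P2,P3] Q1=[P1,P4] Q2=[]
t=13-15: P2@Q0 runs 2, rem=1, I/O yield, promote→Q0. Q0=[P3,P2] Q1=[P1,P4] Q2=[]
t=15-16: P3@Q0 runs 1, rem=2, I/O yield, promote→Q0. Q0=[P2,P3] Q1=[P1,P4] Q2=[]
t=16-17: P2@Q0 runs 1, rem=0, completes. Q0=[P3] Q1=[P1,P4] Q2=[]
t=17-18: P3@Q0 runs 1, rem=1, I/O yield, promote→Q0. Q0=[P3] Q1=[P1,P4] Q2=[]
t=18-19: P3@Q0 runs 1, rem=0, completes. Q0=[] Q1=[P1,P4] Q2=[]
t=19-24: P1@Q1 runs 5, rem=4, quantum used, demote→Q2. Q0=[] Q1=[P4] Q2=[P1]
t=24-27: P4@Q1 runs 3, rem=0, completes. Q0=[] Q1=[] Q2=[P1]
t=27-31: P1@Q2 runs 4, rem=0, completes. Q0=[] Q1=[] Q2=[]

Answer: 0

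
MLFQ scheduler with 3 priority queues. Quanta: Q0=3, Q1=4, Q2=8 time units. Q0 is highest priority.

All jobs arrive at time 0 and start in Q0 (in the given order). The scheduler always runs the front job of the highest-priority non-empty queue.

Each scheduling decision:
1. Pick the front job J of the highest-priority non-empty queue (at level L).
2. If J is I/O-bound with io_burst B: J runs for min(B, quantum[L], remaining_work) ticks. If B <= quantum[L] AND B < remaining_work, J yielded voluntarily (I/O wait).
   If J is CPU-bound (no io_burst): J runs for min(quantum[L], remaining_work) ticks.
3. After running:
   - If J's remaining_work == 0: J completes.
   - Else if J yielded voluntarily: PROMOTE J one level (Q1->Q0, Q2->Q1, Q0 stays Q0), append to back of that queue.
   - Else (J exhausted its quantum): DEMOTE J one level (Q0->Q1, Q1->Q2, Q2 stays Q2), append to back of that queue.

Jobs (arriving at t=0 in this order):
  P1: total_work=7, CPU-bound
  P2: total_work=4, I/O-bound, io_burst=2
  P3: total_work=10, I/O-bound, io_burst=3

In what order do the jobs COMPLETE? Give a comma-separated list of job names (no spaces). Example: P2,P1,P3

Answer: P2,P3,P1

Derivation:
t=0-3: P1@Q0 runs 3, rem=4, quantum used, demote→Q1. Q0=[P2,P3] Q1=[P1] Q2=[]
t=3-5: P2@Q0 runs 2, rem=2, I/O yield, promote→Q0. Q0=[P3,P2] Q1=[P1] Q2=[]
t=5-8: P3@Q0 runs 3, rem=7, I/O yield, promote→Q0. Q0=[P2,P3] Q1=[P1] Q2=[]
t=8-10: P2@Q0 runs 2, rem=0, completes. Q0=[P3] Q1=[P1] Q2=[]
t=10-13: P3@Q0 runs 3, rem=4, I/O yield, promote→Q0. Q0=[P3] Q1=[P1] Q2=[]
t=13-16: P3@Q0 runs 3, rem=1, I/O yield, promote→Q0. Q0=[P3] Q1=[P1] Q2=[]
t=16-17: P3@Q0 runs 1, rem=0, completes. Q0=[] Q1=[P1] Q2=[]
t=17-21: P1@Q1 runs 4, rem=0, completes. Q0=[] Q1=[] Q2=[]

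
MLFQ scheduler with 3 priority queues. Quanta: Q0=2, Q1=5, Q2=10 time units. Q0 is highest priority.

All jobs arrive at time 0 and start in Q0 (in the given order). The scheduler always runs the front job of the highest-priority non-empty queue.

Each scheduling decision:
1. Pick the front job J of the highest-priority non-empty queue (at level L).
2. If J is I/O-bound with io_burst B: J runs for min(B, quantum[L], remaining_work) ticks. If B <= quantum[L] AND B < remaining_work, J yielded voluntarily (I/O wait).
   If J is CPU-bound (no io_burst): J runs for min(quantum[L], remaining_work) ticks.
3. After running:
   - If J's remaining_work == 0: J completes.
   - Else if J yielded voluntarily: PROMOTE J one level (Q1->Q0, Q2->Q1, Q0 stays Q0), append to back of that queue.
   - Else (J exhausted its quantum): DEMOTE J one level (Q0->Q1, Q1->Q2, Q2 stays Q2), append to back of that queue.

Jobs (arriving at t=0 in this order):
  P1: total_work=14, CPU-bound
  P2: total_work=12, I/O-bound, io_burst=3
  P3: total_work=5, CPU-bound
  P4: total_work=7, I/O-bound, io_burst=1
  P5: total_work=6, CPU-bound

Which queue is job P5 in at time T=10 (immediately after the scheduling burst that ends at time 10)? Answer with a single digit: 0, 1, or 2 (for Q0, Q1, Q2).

Answer: 1

Derivation:
t=0-2: P1@Q0 runs 2, rem=12, quantum used, demote→Q1. Q0=[P2,P3,P4,P5] Q1=[P1] Q2=[]
t=2-4: P2@Q0 runs 2, rem=10, quantum used, demote→Q1. Q0=[P3,P4,P5] Q1=[P1,P2] Q2=[]
t=4-6: P3@Q0 runs 2, rem=3, quantum used, demote→Q1. Q0=[P4,P5] Q1=[P1,P2,P3] Q2=[]
t=6-7: P4@Q0 runs 1, rem=6, I/O yield, promote→Q0. Q0=[P5,P4] Q1=[P1,P2,P3] Q2=[]
t=7-9: P5@Q0 runs 2, rem=4, quantum used, demote→Q1. Q0=[P4] Q1=[P1,P2,P3,P5] Q2=[]
t=9-10: P4@Q0 runs 1, rem=5, I/O yield, promote→Q0. Q0=[P4] Q1=[P1,P2,P3,P5] Q2=[]
t=10-11: P4@Q0 runs 1, rem=4, I/O yield, promote→Q0. Q0=[P4] Q1=[P1,P2,P3,P5] Q2=[]
t=11-12: P4@Q0 runs 1, rem=3, I/O yield, promote→Q0. Q0=[P4] Q1=[P1,P2,P3,P5] Q2=[]
t=12-13: P4@Q0 runs 1, rem=2, I/O yield, promote→Q0. Q0=[P4] Q1=[P1,P2,P3,P5] Q2=[]
t=13-14: P4@Q0 runs 1, rem=1, I/O yield, promote→Q0. Q0=[P4] Q1=[P1,P2,P3,P5] Q2=[]
t=14-15: P4@Q0 runs 1, rem=0, completes. Q0=[] Q1=[P1,P2,P3,P5] Q2=[]
t=15-20: P1@Q1 runs 5, rem=7, quantum used, demote→Q2. Q0=[] Q1=[P2,P3,P5] Q2=[P1]
t=20-23: P2@Q1 runs 3, rem=7, I/O yield, promote→Q0. Q0=[P2] Q1=[P3,P5] Q2=[P1]
t=23-25: P2@Q0 runs 2, rem=5, quantum used, demote→Q1. Q0=[] Q1=[P3,P5,P2] Q2=[P1]
t=25-28: P3@Q1 runs 3, rem=0, completes. Q0=[] Q1=[P5,P2] Q2=[P1]
t=28-32: P5@Q1 runs 4, rem=0, completes. Q0=[] Q1=[P2] Q2=[P1]
t=32-35: P2@Q1 runs 3, rem=2, I/O yield, promote→Q0. Q0=[P2] Q1=[] Q2=[P1]
t=35-37: P2@Q0 runs 2, rem=0, completes. Q0=[] Q1=[] Q2=[P1]
t=37-44: P1@Q2 runs 7, rem=0, completes. Q0=[] Q1=[] Q2=[]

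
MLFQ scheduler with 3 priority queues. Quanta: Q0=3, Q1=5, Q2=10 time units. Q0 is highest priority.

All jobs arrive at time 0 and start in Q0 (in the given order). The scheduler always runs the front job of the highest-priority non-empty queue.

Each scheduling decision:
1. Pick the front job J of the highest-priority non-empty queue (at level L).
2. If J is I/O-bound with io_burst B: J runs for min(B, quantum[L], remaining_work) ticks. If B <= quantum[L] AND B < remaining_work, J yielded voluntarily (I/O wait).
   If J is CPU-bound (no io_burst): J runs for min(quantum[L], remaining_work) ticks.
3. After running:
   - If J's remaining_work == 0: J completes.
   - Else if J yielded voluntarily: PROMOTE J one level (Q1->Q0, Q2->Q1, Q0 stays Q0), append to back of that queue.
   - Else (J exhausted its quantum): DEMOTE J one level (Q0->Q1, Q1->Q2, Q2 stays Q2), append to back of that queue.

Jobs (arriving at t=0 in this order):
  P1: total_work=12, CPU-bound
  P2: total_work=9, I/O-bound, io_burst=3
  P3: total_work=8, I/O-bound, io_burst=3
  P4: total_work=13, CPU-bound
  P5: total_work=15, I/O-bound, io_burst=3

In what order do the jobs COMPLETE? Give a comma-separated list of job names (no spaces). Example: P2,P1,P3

Answer: P2,P3,P5,P1,P4

Derivation:
t=0-3: P1@Q0 runs 3, rem=9, quantum used, demote→Q1. Q0=[P2,P3,P4,P5] Q1=[P1] Q2=[]
t=3-6: P2@Q0 runs 3, rem=6, I/O yield, promote→Q0. Q0=[P3,P4,P5,P2] Q1=[P1] Q2=[]
t=6-9: P3@Q0 runs 3, rem=5, I/O yield, promote→Q0. Q0=[P4,P5,P2,P3] Q1=[P1] Q2=[]
t=9-12: P4@Q0 runs 3, rem=10, quantum used, demote→Q1. Q0=[P5,P2,P3] Q1=[P1,P4] Q2=[]
t=12-15: P5@Q0 runs 3, rem=12, I/O yield, promote→Q0. Q0=[P2,P3,P5] Q1=[P1,P4] Q2=[]
t=15-18: P2@Q0 runs 3, rem=3, I/O yield, promote→Q0. Q0=[P3,P5,P2] Q1=[P1,P4] Q2=[]
t=18-21: P3@Q0 runs 3, rem=2, I/O yield, promote→Q0. Q0=[P5,P2,P3] Q1=[P1,P4] Q2=[]
t=21-24: P5@Q0 runs 3, rem=9, I/O yield, promote→Q0. Q0=[P2,P3,P5] Q1=[P1,P4] Q2=[]
t=24-27: P2@Q0 runs 3, rem=0, completes. Q0=[P3,P5] Q1=[P1,P4] Q2=[]
t=27-29: P3@Q0 runs 2, rem=0, completes. Q0=[P5] Q1=[P1,P4] Q2=[]
t=29-32: P5@Q0 runs 3, rem=6, I/O yield, promote→Q0. Q0=[P5] Q1=[P1,P4] Q2=[]
t=32-35: P5@Q0 runs 3, rem=3, I/O yield, promote→Q0. Q0=[P5] Q1=[P1,P4] Q2=[]
t=35-38: P5@Q0 runs 3, rem=0, completes. Q0=[] Q1=[P1,P4] Q2=[]
t=38-43: P1@Q1 runs 5, rem=4, quantum used, demote→Q2. Q0=[] Q1=[P4] Q2=[P1]
t=43-48: P4@Q1 runs 5, rem=5, quantum used, demote→Q2. Q0=[] Q1=[] Q2=[P1,P4]
t=48-52: P1@Q2 runs 4, rem=0, completes. Q0=[] Q1=[] Q2=[P4]
t=52-57: P4@Q2 runs 5, rem=0, completes. Q0=[] Q1=[] Q2=[]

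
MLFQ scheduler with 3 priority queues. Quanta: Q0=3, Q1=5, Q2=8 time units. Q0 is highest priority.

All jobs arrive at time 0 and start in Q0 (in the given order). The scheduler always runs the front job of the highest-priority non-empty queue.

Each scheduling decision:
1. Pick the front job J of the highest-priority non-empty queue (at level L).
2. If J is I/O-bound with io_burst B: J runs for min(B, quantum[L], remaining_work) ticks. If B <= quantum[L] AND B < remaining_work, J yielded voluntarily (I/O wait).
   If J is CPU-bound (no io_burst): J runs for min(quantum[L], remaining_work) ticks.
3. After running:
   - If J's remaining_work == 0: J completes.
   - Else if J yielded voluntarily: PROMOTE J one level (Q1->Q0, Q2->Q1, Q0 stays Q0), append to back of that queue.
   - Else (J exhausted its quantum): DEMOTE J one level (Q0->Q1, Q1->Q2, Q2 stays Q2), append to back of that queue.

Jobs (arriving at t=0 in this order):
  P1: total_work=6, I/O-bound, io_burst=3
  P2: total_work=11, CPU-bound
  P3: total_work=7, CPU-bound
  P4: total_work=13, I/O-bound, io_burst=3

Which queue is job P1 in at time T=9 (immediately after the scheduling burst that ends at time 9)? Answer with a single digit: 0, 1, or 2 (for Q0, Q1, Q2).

t=0-3: P1@Q0 runs 3, rem=3, I/O yield, promote→Q0. Q0=[P2,P3,P4,P1] Q1=[] Q2=[]
t=3-6: P2@Q0 runs 3, rem=8, quantum used, demote→Q1. Q0=[P3,P4,P1] Q1=[P2] Q2=[]
t=6-9: P3@Q0 runs 3, rem=4, quantum used, demote→Q1. Q0=[P4,P1] Q1=[P2,P3] Q2=[]
t=9-12: P4@Q0 runs 3, rem=10, I/O yield, promote→Q0. Q0=[P1,P4] Q1=[P2,P3] Q2=[]
t=12-15: P1@Q0 runs 3, rem=0, completes. Q0=[P4] Q1=[P2,P3] Q2=[]
t=15-18: P4@Q0 runs 3, rem=7, I/O yield, promote→Q0. Q0=[P4] Q1=[P2,P3] Q2=[]
t=18-21: P4@Q0 runs 3, rem=4, I/O yield, promote→Q0. Q0=[P4] Q1=[P2,P3] Q2=[]
t=21-24: P4@Q0 runs 3, rem=1, I/O yield, promote→Q0. Q0=[P4] Q1=[P2,P3] Q2=[]
t=24-25: P4@Q0 runs 1, rem=0, completes. Q0=[] Q1=[P2,P3] Q2=[]
t=25-30: P2@Q1 runs 5, rem=3, quantum used, demote→Q2. Q0=[] Q1=[P3] Q2=[P2]
t=30-34: P3@Q1 runs 4, rem=0, completes. Q0=[] Q1=[] Q2=[P2]
t=34-37: P2@Q2 runs 3, rem=0, completes. Q0=[] Q1=[] Q2=[]

Answer: 0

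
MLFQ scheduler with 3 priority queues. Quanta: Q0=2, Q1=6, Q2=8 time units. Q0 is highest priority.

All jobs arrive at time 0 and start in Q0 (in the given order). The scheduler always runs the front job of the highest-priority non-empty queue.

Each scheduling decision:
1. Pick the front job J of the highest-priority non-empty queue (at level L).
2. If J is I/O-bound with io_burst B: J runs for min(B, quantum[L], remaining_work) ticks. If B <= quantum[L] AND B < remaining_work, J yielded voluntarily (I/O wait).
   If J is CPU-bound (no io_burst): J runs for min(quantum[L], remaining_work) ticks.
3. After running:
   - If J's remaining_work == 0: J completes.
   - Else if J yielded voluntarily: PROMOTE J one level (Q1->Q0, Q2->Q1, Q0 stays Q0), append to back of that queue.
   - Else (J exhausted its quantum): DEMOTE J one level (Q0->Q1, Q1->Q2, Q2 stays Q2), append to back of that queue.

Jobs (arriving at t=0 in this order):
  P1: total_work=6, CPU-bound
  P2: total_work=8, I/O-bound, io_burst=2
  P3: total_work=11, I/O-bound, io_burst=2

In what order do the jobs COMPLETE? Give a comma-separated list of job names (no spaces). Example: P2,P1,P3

Answer: P2,P3,P1

Derivation:
t=0-2: P1@Q0 runs 2, rem=4, quantum used, demote→Q1. Q0=[P2,P3] Q1=[P1] Q2=[]
t=2-4: P2@Q0 runs 2, rem=6, I/O yield, promote→Q0. Q0=[P3,P2] Q1=[P1] Q2=[]
t=4-6: P3@Q0 runs 2, rem=9, I/O yield, promote→Q0. Q0=[P2,P3] Q1=[P1] Q2=[]
t=6-8: P2@Q0 runs 2, rem=4, I/O yield, promote→Q0. Q0=[P3,P2] Q1=[P1] Q2=[]
t=8-10: P3@Q0 runs 2, rem=7, I/O yield, promote→Q0. Q0=[P2,P3] Q1=[P1] Q2=[]
t=10-12: P2@Q0 runs 2, rem=2, I/O yield, promote→Q0. Q0=[P3,P2] Q1=[P1] Q2=[]
t=12-14: P3@Q0 runs 2, rem=5, I/O yield, promote→Q0. Q0=[P2,P3] Q1=[P1] Q2=[]
t=14-16: P2@Q0 runs 2, rem=0, completes. Q0=[P3] Q1=[P1] Q2=[]
t=16-18: P3@Q0 runs 2, rem=3, I/O yield, promote→Q0. Q0=[P3] Q1=[P1] Q2=[]
t=18-20: P3@Q0 runs 2, rem=1, I/O yield, promote→Q0. Q0=[P3] Q1=[P1] Q2=[]
t=20-21: P3@Q0 runs 1, rem=0, completes. Q0=[] Q1=[P1] Q2=[]
t=21-25: P1@Q1 runs 4, rem=0, completes. Q0=[] Q1=[] Q2=[]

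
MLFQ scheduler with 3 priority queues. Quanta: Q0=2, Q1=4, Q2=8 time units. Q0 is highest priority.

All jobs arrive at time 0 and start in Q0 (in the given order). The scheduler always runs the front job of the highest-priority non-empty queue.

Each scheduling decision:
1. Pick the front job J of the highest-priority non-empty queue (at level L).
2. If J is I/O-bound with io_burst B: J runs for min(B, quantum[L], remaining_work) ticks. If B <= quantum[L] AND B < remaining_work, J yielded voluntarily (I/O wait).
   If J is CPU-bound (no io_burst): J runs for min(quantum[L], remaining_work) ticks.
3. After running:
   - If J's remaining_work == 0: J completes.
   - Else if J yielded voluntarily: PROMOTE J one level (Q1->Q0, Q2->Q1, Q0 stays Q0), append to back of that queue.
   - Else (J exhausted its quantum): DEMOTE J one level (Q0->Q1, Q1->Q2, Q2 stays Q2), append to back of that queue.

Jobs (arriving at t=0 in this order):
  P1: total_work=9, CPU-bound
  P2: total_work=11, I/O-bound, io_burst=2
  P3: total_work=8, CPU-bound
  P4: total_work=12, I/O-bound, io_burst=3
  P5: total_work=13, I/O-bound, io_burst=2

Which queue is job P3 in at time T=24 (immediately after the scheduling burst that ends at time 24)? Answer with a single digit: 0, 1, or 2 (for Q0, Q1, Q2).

t=0-2: P1@Q0 runs 2, rem=7, quantum used, demote→Q1. Q0=[P2,P3,P4,P5] Q1=[P1] Q2=[]
t=2-4: P2@Q0 runs 2, rem=9, I/O yield, promote→Q0. Q0=[P3,P4,P5,P2] Q1=[P1] Q2=[]
t=4-6: P3@Q0 runs 2, rem=6, quantum used, demote→Q1. Q0=[P4,P5,P2] Q1=[P1,P3] Q2=[]
t=6-8: P4@Q0 runs 2, rem=10, quantum used, demote→Q1. Q0=[P5,P2] Q1=[P1,P3,P4] Q2=[]
t=8-10: P5@Q0 runs 2, rem=11, I/O yield, promote→Q0. Q0=[P2,P5] Q1=[P1,P3,P4] Q2=[]
t=10-12: P2@Q0 runs 2, rem=7, I/O yield, promote→Q0. Q0=[P5,P2] Q1=[P1,P3,P4] Q2=[]
t=12-14: P5@Q0 runs 2, rem=9, I/O yield, promote→Q0. Q0=[P2,P5] Q1=[P1,P3,P4] Q2=[]
t=14-16: P2@Q0 runs 2, rem=5, I/O yield, promote→Q0. Q0=[P5,P2] Q1=[P1,P3,P4] Q2=[]
t=16-18: P5@Q0 runs 2, rem=7, I/O yield, promote→Q0. Q0=[P2,P5] Q1=[P1,P3,P4] Q2=[]
t=18-20: P2@Q0 runs 2, rem=3, I/O yield, promote→Q0. Q0=[P5,P2] Q1=[P1,P3,P4] Q2=[]
t=20-22: P5@Q0 runs 2, rem=5, I/O yield, promote→Q0. Q0=[P2,P5] Q1=[P1,P3,P4] Q2=[]
t=22-24: P2@Q0 runs 2, rem=1, I/O yield, promote→Q0. Q0=[P5,P2] Q1=[P1,P3,P4] Q2=[]
t=24-26: P5@Q0 runs 2, rem=3, I/O yield, promote→Q0. Q0=[P2,P5] Q1=[P1,P3,P4] Q2=[]
t=26-27: P2@Q0 runs 1, rem=0, completes. Q0=[P5] Q1=[P1,P3,P4] Q2=[]
t=27-29: P5@Q0 runs 2, rem=1, I/O yield, promote→Q0. Q0=[P5] Q1=[P1,P3,P4] Q2=[]
t=29-30: P5@Q0 runs 1, rem=0, completes. Q0=[] Q1=[P1,P3,P4] Q2=[]
t=30-34: P1@Q1 runs 4, rem=3, quantum used, demote→Q2. Q0=[] Q1=[P3,P4] Q2=[P1]
t=34-38: P3@Q1 runs 4, rem=2, quantum used, demote→Q2. Q0=[] Q1=[P4] Q2=[P1,P3]
t=38-41: P4@Q1 runs 3, rem=7, I/O yield, promote→Q0. Q0=[P4] Q1=[] Q2=[P1,P3]
t=41-43: P4@Q0 runs 2, rem=5, quantum used, demote→Q1. Q0=[] Q1=[P4] Q2=[P1,P3]
t=43-46: P4@Q1 runs 3, rem=2, I/O yield, promote→Q0. Q0=[P4] Q1=[] Q2=[P1,P3]
t=46-48: P4@Q0 runs 2, rem=0, completes. Q0=[] Q1=[] Q2=[P1,P3]
t=48-51: P1@Q2 runs 3, rem=0, completes. Q0=[] Q1=[] Q2=[P3]
t=51-53: P3@Q2 runs 2, rem=0, completes. Q0=[] Q1=[] Q2=[]

Answer: 1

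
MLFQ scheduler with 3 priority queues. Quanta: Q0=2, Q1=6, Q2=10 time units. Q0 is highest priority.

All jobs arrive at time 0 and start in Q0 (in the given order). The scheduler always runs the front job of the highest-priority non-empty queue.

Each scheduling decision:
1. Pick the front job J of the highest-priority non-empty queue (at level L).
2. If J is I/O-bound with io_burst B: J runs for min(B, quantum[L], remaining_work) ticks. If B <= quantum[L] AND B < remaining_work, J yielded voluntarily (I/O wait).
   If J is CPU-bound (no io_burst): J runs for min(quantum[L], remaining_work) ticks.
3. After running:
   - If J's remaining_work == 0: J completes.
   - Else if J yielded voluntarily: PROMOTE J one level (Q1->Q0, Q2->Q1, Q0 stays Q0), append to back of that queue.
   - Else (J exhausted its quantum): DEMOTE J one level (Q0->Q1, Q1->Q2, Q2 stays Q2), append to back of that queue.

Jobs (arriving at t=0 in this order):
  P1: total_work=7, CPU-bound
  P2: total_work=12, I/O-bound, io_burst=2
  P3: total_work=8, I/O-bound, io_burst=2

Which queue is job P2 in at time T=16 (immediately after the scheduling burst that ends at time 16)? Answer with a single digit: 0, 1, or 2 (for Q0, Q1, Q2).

t=0-2: P1@Q0 runs 2, rem=5, quantum used, demote→Q1. Q0=[P2,P3] Q1=[P1] Q2=[]
t=2-4: P2@Q0 runs 2, rem=10, I/O yield, promote→Q0. Q0=[P3,P2] Q1=[P1] Q2=[]
t=4-6: P3@Q0 runs 2, rem=6, I/O yield, promote→Q0. Q0=[P2,P3] Q1=[P1] Q2=[]
t=6-8: P2@Q0 runs 2, rem=8, I/O yield, promote→Q0. Q0=[P3,P2] Q1=[P1] Q2=[]
t=8-10: P3@Q0 runs 2, rem=4, I/O yield, promote→Q0. Q0=[P2,P3] Q1=[P1] Q2=[]
t=10-12: P2@Q0 runs 2, rem=6, I/O yield, promote→Q0. Q0=[P3,P2] Q1=[P1] Q2=[]
t=12-14: P3@Q0 runs 2, rem=2, I/O yield, promote→Q0. Q0=[P2,P3] Q1=[P1] Q2=[]
t=14-16: P2@Q0 runs 2, rem=4, I/O yield, promote→Q0. Q0=[P3,P2] Q1=[P1] Q2=[]
t=16-18: P3@Q0 runs 2, rem=0, completes. Q0=[P2] Q1=[P1] Q2=[]
t=18-20: P2@Q0 runs 2, rem=2, I/O yield, promote→Q0. Q0=[P2] Q1=[P1] Q2=[]
t=20-22: P2@Q0 runs 2, rem=0, completes. Q0=[] Q1=[P1] Q2=[]
t=22-27: P1@Q1 runs 5, rem=0, completes. Q0=[] Q1=[] Q2=[]

Answer: 0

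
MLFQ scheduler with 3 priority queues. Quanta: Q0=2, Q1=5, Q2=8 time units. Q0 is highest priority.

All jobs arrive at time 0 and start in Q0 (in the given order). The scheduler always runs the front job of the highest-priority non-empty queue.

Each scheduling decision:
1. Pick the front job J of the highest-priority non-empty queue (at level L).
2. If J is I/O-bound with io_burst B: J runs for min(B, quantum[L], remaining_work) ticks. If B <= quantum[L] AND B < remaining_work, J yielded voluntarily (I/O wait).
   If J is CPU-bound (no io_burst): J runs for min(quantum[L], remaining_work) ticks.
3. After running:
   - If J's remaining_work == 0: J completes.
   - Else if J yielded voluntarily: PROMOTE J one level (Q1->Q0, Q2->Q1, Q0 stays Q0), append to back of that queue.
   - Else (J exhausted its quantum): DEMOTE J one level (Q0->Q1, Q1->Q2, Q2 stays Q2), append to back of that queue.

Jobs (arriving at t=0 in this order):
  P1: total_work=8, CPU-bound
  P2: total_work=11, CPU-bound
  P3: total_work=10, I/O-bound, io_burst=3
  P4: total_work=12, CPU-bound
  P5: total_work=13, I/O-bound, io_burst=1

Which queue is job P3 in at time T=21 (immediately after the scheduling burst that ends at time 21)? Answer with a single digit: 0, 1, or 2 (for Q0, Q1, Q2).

t=0-2: P1@Q0 runs 2, rem=6, quantum used, demote→Q1. Q0=[P2,P3,P4,P5] Q1=[P1] Q2=[]
t=2-4: P2@Q0 runs 2, rem=9, quantum used, demote→Q1. Q0=[P3,P4,P5] Q1=[P1,P2] Q2=[]
t=4-6: P3@Q0 runs 2, rem=8, quantum used, demote→Q1. Q0=[P4,P5] Q1=[P1,P2,P3] Q2=[]
t=6-8: P4@Q0 runs 2, rem=10, quantum used, demote→Q1. Q0=[P5] Q1=[P1,P2,P3,P4] Q2=[]
t=8-9: P5@Q0 runs 1, rem=12, I/O yield, promote→Q0. Q0=[P5] Q1=[P1,P2,P3,P4] Q2=[]
t=9-10: P5@Q0 runs 1, rem=11, I/O yield, promote→Q0. Q0=[P5] Q1=[P1,P2,P3,P4] Q2=[]
t=10-11: P5@Q0 runs 1, rem=10, I/O yield, promote→Q0. Q0=[P5] Q1=[P1,P2,P3,P4] Q2=[]
t=11-12: P5@Q0 runs 1, rem=9, I/O yield, promote→Q0. Q0=[P5] Q1=[P1,P2,P3,P4] Q2=[]
t=12-13: P5@Q0 runs 1, rem=8, I/O yield, promote→Q0. Q0=[P5] Q1=[P1,P2,P3,P4] Q2=[]
t=13-14: P5@Q0 runs 1, rem=7, I/O yield, promote→Q0. Q0=[P5] Q1=[P1,P2,P3,P4] Q2=[]
t=14-15: P5@Q0 runs 1, rem=6, I/O yield, promote→Q0. Q0=[P5] Q1=[P1,P2,P3,P4] Q2=[]
t=15-16: P5@Q0 runs 1, rem=5, I/O yield, promote→Q0. Q0=[P5] Q1=[P1,P2,P3,P4] Q2=[]
t=16-17: P5@Q0 runs 1, rem=4, I/O yield, promote→Q0. Q0=[P5] Q1=[P1,P2,P3,P4] Q2=[]
t=17-18: P5@Q0 runs 1, rem=3, I/O yield, promote→Q0. Q0=[P5] Q1=[P1,P2,P3,P4] Q2=[]
t=18-19: P5@Q0 runs 1, rem=2, I/O yield, promote→Q0. Q0=[P5] Q1=[P1,P2,P3,P4] Q2=[]
t=19-20: P5@Q0 runs 1, rem=1, I/O yield, promote→Q0. Q0=[P5] Q1=[P1,P2,P3,P4] Q2=[]
t=20-21: P5@Q0 runs 1, rem=0, completes. Q0=[] Q1=[P1,P2,P3,P4] Q2=[]
t=21-26: P1@Q1 runs 5, rem=1, quantum used, demote→Q2. Q0=[] Q1=[P2,P3,P4] Q2=[P1]
t=26-31: P2@Q1 runs 5, rem=4, quantum used, demote→Q2. Q0=[] Q1=[P3,P4] Q2=[P1,P2]
t=31-34: P3@Q1 runs 3, rem=5, I/O yield, promote→Q0. Q0=[P3] Q1=[P4] Q2=[P1,P2]
t=34-36: P3@Q0 runs 2, rem=3, quantum used, demote→Q1. Q0=[] Q1=[P4,P3] Q2=[P1,P2]
t=36-41: P4@Q1 runs 5, rem=5, quantum used, demote→Q2. Q0=[] Q1=[P3] Q2=[P1,P2,P4]
t=41-44: P3@Q1 runs 3, rem=0, completes. Q0=[] Q1=[] Q2=[P1,P2,P4]
t=44-45: P1@Q2 runs 1, rem=0, completes. Q0=[] Q1=[] Q2=[P2,P4]
t=45-49: P2@Q2 runs 4, rem=0, completes. Q0=[] Q1=[] Q2=[P4]
t=49-54: P4@Q2 runs 5, rem=0, completes. Q0=[] Q1=[] Q2=[]

Answer: 1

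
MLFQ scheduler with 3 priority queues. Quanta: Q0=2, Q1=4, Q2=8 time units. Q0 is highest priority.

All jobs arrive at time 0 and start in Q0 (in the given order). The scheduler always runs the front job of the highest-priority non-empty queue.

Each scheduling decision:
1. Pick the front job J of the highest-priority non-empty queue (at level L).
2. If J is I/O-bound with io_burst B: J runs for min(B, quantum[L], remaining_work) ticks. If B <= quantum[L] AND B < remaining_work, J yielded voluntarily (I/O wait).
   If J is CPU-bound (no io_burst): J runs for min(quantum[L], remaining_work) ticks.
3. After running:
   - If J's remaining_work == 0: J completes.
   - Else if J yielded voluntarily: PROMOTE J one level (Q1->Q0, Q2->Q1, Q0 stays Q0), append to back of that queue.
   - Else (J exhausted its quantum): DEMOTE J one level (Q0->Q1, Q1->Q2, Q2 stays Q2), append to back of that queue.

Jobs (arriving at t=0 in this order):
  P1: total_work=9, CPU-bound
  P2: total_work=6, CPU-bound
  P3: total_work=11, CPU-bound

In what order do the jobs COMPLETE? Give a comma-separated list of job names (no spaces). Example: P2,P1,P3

Answer: P2,P1,P3

Derivation:
t=0-2: P1@Q0 runs 2, rem=7, quantum used, demote→Q1. Q0=[P2,P3] Q1=[P1] Q2=[]
t=2-4: P2@Q0 runs 2, rem=4, quantum used, demote→Q1. Q0=[P3] Q1=[P1,P2] Q2=[]
t=4-6: P3@Q0 runs 2, rem=9, quantum used, demote→Q1. Q0=[] Q1=[P1,P2,P3] Q2=[]
t=6-10: P1@Q1 runs 4, rem=3, quantum used, demote→Q2. Q0=[] Q1=[P2,P3] Q2=[P1]
t=10-14: P2@Q1 runs 4, rem=0, completes. Q0=[] Q1=[P3] Q2=[P1]
t=14-18: P3@Q1 runs 4, rem=5, quantum used, demote→Q2. Q0=[] Q1=[] Q2=[P1,P3]
t=18-21: P1@Q2 runs 3, rem=0, completes. Q0=[] Q1=[] Q2=[P3]
t=21-26: P3@Q2 runs 5, rem=0, completes. Q0=[] Q1=[] Q2=[]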